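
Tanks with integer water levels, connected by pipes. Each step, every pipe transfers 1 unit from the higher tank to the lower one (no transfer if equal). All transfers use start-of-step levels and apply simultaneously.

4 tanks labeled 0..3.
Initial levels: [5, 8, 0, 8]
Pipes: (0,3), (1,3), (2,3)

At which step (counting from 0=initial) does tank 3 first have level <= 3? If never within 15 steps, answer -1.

Answer: 6

Derivation:
Step 1: flows [3->0,1=3,3->2] -> levels [6 8 1 6]
Step 2: flows [0=3,1->3,3->2] -> levels [6 7 2 6]
Step 3: flows [0=3,1->3,3->2] -> levels [6 6 3 6]
Step 4: flows [0=3,1=3,3->2] -> levels [6 6 4 5]
Step 5: flows [0->3,1->3,3->2] -> levels [5 5 5 6]
Step 6: flows [3->0,3->1,3->2] -> levels [6 6 6 3]
Tank 3 first reaches <=3 at step 6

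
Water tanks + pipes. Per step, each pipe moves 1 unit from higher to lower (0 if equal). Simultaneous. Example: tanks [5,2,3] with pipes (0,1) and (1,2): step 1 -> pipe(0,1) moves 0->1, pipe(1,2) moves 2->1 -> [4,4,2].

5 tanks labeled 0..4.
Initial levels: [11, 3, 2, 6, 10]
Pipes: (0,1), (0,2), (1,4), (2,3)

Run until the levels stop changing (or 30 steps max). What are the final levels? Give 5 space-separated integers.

Step 1: flows [0->1,0->2,4->1,3->2] -> levels [9 5 4 5 9]
Step 2: flows [0->1,0->2,4->1,3->2] -> levels [7 7 6 4 8]
Step 3: flows [0=1,0->2,4->1,2->3] -> levels [6 8 6 5 7]
Step 4: flows [1->0,0=2,1->4,2->3] -> levels [7 6 5 6 8]
Step 5: flows [0->1,0->2,4->1,3->2] -> levels [5 8 7 5 7]
Step 6: flows [1->0,2->0,1->4,2->3] -> levels [7 6 5 6 8]
  -> period-2 cycle: step 6 state = step 4 state; never stabilizes
  -> state at step 30: (30-4) mod 2 = 0, same as step 4 -> [7 6 5 6 8]

Answer: 7 6 5 6 8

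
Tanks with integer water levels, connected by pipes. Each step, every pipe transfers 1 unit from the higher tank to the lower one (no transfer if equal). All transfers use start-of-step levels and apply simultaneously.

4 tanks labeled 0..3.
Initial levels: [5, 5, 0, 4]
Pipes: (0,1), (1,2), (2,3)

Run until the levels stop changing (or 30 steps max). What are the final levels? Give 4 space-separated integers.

Step 1: flows [0=1,1->2,3->2] -> levels [5 4 2 3]
Step 2: flows [0->1,1->2,3->2] -> levels [4 4 4 2]
Step 3: flows [0=1,1=2,2->3] -> levels [4 4 3 3]
Step 4: flows [0=1,1->2,2=3] -> levels [4 3 4 3]
Step 5: flows [0->1,2->1,2->3] -> levels [3 5 2 4]
Step 6: flows [1->0,1->2,3->2] -> levels [4 3 4 3]
  -> period-2 cycle: step 6 state = step 4 state; never stabilizes
  -> state at step 30: (30-4) mod 2 = 0, same as step 4 -> [4 3 4 3]

Answer: 4 3 4 3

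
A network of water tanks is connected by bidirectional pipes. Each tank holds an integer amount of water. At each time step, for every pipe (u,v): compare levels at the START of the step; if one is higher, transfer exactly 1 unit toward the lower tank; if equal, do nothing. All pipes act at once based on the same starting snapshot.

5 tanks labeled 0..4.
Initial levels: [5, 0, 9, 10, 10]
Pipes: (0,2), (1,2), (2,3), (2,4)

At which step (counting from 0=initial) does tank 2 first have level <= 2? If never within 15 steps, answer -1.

Answer: -1

Derivation:
Step 1: flows [2->0,2->1,3->2,4->2] -> levels [6 1 9 9 9]
Step 2: flows [2->0,2->1,2=3,2=4] -> levels [7 2 7 9 9]
Step 3: flows [0=2,2->1,3->2,4->2] -> levels [7 3 8 8 8]
Step 4: flows [2->0,2->1,2=3,2=4] -> levels [8 4 6 8 8]
Step 5: flows [0->2,2->1,3->2,4->2] -> levels [7 5 8 7 7]
Step 6: flows [2->0,2->1,2->3,2->4] -> levels [8 6 4 8 8]
Step 7: flows [0->2,1->2,3->2,4->2] -> levels [7 5 8 7 7]
  -> period-2 cycle (repeats step 5); tank 2 never drops to <=2
Tank 2 never reaches <=2 within 15 steps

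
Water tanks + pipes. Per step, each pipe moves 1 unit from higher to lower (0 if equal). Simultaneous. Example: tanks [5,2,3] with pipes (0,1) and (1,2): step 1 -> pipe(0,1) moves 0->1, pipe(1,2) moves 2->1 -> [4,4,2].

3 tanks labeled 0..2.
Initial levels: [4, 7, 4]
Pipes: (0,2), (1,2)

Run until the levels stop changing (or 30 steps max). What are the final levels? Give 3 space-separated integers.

Answer: 5 5 5

Derivation:
Step 1: flows [0=2,1->2] -> levels [4 6 5]
Step 2: flows [2->0,1->2] -> levels [5 5 5]
Step 3: flows [0=2,1=2] -> levels [5 5 5]
  -> stable (no change)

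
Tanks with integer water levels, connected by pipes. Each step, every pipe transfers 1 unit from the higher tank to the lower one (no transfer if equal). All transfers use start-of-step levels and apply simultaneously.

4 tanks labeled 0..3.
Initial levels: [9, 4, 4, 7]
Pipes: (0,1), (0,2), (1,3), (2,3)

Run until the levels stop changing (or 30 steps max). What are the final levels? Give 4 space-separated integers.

Answer: 5 6 6 7

Derivation:
Step 1: flows [0->1,0->2,3->1,3->2] -> levels [7 6 6 5]
Step 2: flows [0->1,0->2,1->3,2->3] -> levels [5 6 6 7]
Step 3: flows [1->0,2->0,3->1,3->2] -> levels [7 6 6 5]
  -> period-2 cycle: step 3 state = step 1 state; never stabilizes
  -> state at step 30: (30-1) mod 2 = 1, same as step 2 -> [5 6 6 7]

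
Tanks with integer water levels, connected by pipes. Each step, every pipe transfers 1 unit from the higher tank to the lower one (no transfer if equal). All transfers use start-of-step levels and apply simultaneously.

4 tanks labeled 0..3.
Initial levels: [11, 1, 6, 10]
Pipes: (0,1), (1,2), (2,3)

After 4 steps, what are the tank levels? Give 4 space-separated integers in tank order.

Answer: 7 7 8 6

Derivation:
Step 1: flows [0->1,2->1,3->2] -> levels [10 3 6 9]
Step 2: flows [0->1,2->1,3->2] -> levels [9 5 6 8]
Step 3: flows [0->1,2->1,3->2] -> levels [8 7 6 7]
Step 4: flows [0->1,1->2,3->2] -> levels [7 7 8 6]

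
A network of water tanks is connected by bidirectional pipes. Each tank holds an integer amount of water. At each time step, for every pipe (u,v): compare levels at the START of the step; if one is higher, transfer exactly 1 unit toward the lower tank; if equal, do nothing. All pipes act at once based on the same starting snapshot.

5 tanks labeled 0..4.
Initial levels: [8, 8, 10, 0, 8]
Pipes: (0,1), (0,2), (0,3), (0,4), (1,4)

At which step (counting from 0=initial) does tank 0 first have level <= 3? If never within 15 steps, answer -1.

Step 1: flows [0=1,2->0,0->3,0=4,1=4] -> levels [8 8 9 1 8]
Step 2: flows [0=1,2->0,0->3,0=4,1=4] -> levels [8 8 8 2 8]
Step 3: flows [0=1,0=2,0->3,0=4,1=4] -> levels [7 8 8 3 8]
Step 4: flows [1->0,2->0,0->3,4->0,1=4] -> levels [9 7 7 4 7]
Step 5: flows [0->1,0->2,0->3,0->4,1=4] -> levels [5 8 8 5 8]
Step 6: flows [1->0,2->0,0=3,4->0,1=4] -> levels [8 7 7 5 7]
Step 7: flows [0->1,0->2,0->3,0->4,1=4] -> levels [4 8 8 6 8]
Step 8: flows [1->0,2->0,3->0,4->0,1=4] -> levels [8 7 7 5 7]
  -> period-2 cycle (repeats step 6); tank 0 never drops to <=3
Tank 0 never reaches <=3 within 15 steps

Answer: -1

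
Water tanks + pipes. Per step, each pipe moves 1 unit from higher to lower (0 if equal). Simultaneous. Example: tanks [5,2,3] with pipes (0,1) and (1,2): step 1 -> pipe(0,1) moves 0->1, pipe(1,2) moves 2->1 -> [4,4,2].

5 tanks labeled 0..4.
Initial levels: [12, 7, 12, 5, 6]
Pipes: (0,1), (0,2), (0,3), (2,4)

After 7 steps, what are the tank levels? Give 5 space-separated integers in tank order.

Step 1: flows [0->1,0=2,0->3,2->4] -> levels [10 8 11 6 7]
Step 2: flows [0->1,2->0,0->3,2->4] -> levels [9 9 9 7 8]
Step 3: flows [0=1,0=2,0->3,2->4] -> levels [8 9 8 8 9]
Step 4: flows [1->0,0=2,0=3,4->2] -> levels [9 8 9 8 8]
Step 5: flows [0->1,0=2,0->3,2->4] -> levels [7 9 8 9 9]
Step 6: flows [1->0,2->0,3->0,4->2] -> levels [10 8 8 8 8]
Step 7: flows [0->1,0->2,0->3,2=4] -> levels [7 9 9 9 8]

Answer: 7 9 9 9 8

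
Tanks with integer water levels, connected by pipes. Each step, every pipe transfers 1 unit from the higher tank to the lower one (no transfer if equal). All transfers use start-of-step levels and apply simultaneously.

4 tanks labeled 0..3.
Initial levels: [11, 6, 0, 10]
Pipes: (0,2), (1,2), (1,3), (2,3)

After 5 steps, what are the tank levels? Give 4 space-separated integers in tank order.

Answer: 6 6 9 6

Derivation:
Step 1: flows [0->2,1->2,3->1,3->2] -> levels [10 6 3 8]
Step 2: flows [0->2,1->2,3->1,3->2] -> levels [9 6 6 6]
Step 3: flows [0->2,1=2,1=3,2=3] -> levels [8 6 7 6]
Step 4: flows [0->2,2->1,1=3,2->3] -> levels [7 7 6 7]
Step 5: flows [0->2,1->2,1=3,3->2] -> levels [6 6 9 6]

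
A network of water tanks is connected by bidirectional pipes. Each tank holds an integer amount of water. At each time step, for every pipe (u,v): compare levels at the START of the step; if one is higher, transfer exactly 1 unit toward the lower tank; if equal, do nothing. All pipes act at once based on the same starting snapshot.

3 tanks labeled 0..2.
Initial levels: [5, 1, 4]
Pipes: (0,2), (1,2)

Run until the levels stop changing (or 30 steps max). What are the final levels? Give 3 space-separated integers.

Step 1: flows [0->2,2->1] -> levels [4 2 4]
Step 2: flows [0=2,2->1] -> levels [4 3 3]
Step 3: flows [0->2,1=2] -> levels [3 3 4]
Step 4: flows [2->0,2->1] -> levels [4 4 2]
Step 5: flows [0->2,1->2] -> levels [3 3 4]
  -> period-2 cycle: step 5 state = step 3 state; never stabilizes
  -> state at step 30: (30-3) mod 2 = 1, same as step 4 -> [4 4 2]

Answer: 4 4 2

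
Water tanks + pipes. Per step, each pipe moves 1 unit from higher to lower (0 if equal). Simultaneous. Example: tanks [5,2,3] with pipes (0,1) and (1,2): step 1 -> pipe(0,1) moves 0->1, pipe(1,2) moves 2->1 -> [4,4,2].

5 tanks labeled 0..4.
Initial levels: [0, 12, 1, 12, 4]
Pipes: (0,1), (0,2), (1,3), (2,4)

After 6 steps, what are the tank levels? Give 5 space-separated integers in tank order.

Answer: 4 9 4 9 3

Derivation:
Step 1: flows [1->0,2->0,1=3,4->2] -> levels [2 11 1 12 3]
Step 2: flows [1->0,0->2,3->1,4->2] -> levels [2 11 3 11 2]
Step 3: flows [1->0,2->0,1=3,2->4] -> levels [4 10 1 11 3]
Step 4: flows [1->0,0->2,3->1,4->2] -> levels [4 10 3 10 2]
Step 5: flows [1->0,0->2,1=3,2->4] -> levels [4 9 3 10 3]
Step 6: flows [1->0,0->2,3->1,2=4] -> levels [4 9 4 9 3]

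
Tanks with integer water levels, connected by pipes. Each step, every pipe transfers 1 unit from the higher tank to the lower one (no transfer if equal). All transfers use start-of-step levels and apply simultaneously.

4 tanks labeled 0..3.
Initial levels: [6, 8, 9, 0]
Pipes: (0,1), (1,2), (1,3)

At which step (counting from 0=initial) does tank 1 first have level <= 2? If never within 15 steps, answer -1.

Step 1: flows [1->0,2->1,1->3] -> levels [7 7 8 1]
Step 2: flows [0=1,2->1,1->3] -> levels [7 7 7 2]
Step 3: flows [0=1,1=2,1->3] -> levels [7 6 7 3]
Step 4: flows [0->1,2->1,1->3] -> levels [6 7 6 4]
Step 5: flows [1->0,1->2,1->3] -> levels [7 4 7 5]
Step 6: flows [0->1,2->1,3->1] -> levels [6 7 6 4]
  -> period-2 cycle (repeats step 4); tank 1 never drops to <=2
Tank 1 never reaches <=2 within 15 steps

Answer: -1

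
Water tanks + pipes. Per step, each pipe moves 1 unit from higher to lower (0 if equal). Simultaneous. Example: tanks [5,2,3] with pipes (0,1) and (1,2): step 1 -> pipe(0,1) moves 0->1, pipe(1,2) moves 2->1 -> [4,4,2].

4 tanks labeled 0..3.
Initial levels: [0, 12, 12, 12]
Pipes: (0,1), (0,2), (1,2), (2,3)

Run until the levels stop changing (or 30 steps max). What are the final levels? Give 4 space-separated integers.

Answer: 8 8 11 9

Derivation:
Step 1: flows [1->0,2->0,1=2,2=3] -> levels [2 11 11 12]
Step 2: flows [1->0,2->0,1=2,3->2] -> levels [4 10 11 11]
Step 3: flows [1->0,2->0,2->1,2=3] -> levels [6 10 9 11]
Step 4: flows [1->0,2->0,1->2,3->2] -> levels [8 8 10 10]
Step 5: flows [0=1,2->0,2->1,2=3] -> levels [9 9 8 10]
Step 6: flows [0=1,0->2,1->2,3->2] -> levels [8 8 11 9]
Step 7: flows [0=1,2->0,2->1,2->3] -> levels [9 9 8 10]
  -> period-2 cycle: step 7 state = step 5 state; never stabilizes
  -> state at step 30: (30-5) mod 2 = 1, same as step 6 -> [8 8 11 9]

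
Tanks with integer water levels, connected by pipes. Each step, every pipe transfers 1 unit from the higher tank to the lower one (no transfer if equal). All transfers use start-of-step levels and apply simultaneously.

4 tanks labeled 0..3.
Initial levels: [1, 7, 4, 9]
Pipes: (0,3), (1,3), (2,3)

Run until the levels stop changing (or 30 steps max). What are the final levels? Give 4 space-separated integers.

Step 1: flows [3->0,3->1,3->2] -> levels [2 8 5 6]
Step 2: flows [3->0,1->3,3->2] -> levels [3 7 6 5]
Step 3: flows [3->0,1->3,2->3] -> levels [4 6 5 6]
Step 4: flows [3->0,1=3,3->2] -> levels [5 6 6 4]
Step 5: flows [0->3,1->3,2->3] -> levels [4 5 5 7]
Step 6: flows [3->0,3->1,3->2] -> levels [5 6 6 4]
  -> period-2 cycle: step 6 state = step 4 state; never stabilizes
  -> state at step 30: (30-4) mod 2 = 0, same as step 4 -> [5 6 6 4]

Answer: 5 6 6 4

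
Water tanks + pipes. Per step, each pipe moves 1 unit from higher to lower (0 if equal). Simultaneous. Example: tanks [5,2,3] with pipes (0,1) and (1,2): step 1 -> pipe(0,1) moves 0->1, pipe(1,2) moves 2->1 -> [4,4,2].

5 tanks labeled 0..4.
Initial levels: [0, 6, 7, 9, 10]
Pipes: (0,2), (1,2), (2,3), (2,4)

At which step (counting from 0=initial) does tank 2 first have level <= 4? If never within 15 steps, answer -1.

Step 1: flows [2->0,2->1,3->2,4->2] -> levels [1 7 7 8 9]
Step 2: flows [2->0,1=2,3->2,4->2] -> levels [2 7 8 7 8]
Step 3: flows [2->0,2->1,2->3,2=4] -> levels [3 8 5 8 8]
Step 4: flows [2->0,1->2,3->2,4->2] -> levels [4 7 7 7 7]
Step 5: flows [2->0,1=2,2=3,2=4] -> levels [5 7 6 7 7]
Step 6: flows [2->0,1->2,3->2,4->2] -> levels [6 6 8 6 6]
Step 7: flows [2->0,2->1,2->3,2->4] -> levels [7 7 4 7 7]
Tank 2 first reaches <=4 at step 7

Answer: 7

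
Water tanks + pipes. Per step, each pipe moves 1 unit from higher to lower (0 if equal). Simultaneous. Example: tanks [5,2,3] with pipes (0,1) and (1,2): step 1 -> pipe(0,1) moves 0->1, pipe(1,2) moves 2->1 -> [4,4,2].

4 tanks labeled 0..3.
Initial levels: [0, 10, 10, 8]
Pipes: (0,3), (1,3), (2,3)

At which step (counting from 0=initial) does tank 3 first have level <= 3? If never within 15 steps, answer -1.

Answer: -1

Derivation:
Step 1: flows [3->0,1->3,2->3] -> levels [1 9 9 9]
Step 2: flows [3->0,1=3,2=3] -> levels [2 9 9 8]
Step 3: flows [3->0,1->3,2->3] -> levels [3 8 8 9]
Step 4: flows [3->0,3->1,3->2] -> levels [4 9 9 6]
Step 5: flows [3->0,1->3,2->3] -> levels [5 8 8 7]
Step 6: flows [3->0,1->3,2->3] -> levels [6 7 7 8]
Step 7: flows [3->0,3->1,3->2] -> levels [7 8 8 5]
Step 8: flows [0->3,1->3,2->3] -> levels [6 7 7 8]
  -> period-2 cycle (repeats step 6); tank 3 never drops to <=3
Tank 3 never reaches <=3 within 15 steps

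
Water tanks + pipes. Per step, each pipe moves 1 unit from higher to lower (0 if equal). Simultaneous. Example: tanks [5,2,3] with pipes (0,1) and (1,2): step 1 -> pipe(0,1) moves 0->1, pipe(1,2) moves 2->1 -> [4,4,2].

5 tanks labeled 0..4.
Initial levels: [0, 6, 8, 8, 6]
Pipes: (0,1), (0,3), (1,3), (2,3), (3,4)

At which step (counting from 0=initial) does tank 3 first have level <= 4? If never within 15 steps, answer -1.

Answer: 3

Derivation:
Step 1: flows [1->0,3->0,3->1,2=3,3->4] -> levels [2 6 8 5 7]
Step 2: flows [1->0,3->0,1->3,2->3,4->3] -> levels [4 4 7 7 6]
Step 3: flows [0=1,3->0,3->1,2=3,3->4] -> levels [5 5 7 4 7]
Tank 3 first reaches <=4 at step 3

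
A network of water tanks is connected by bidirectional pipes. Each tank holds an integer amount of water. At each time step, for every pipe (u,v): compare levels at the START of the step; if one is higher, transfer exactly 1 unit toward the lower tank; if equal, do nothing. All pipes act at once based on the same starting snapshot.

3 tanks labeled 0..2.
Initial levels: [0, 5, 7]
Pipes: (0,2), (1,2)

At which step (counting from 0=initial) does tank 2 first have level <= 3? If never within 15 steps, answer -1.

Step 1: flows [2->0,2->1] -> levels [1 6 5]
Step 2: flows [2->0,1->2] -> levels [2 5 5]
Step 3: flows [2->0,1=2] -> levels [3 5 4]
Step 4: flows [2->0,1->2] -> levels [4 4 4]
Step 5: flows [0=2,1=2] -> levels [4 4 4]
  -> stable; tank 2 stays at 4 > 3
Tank 2 never reaches <=3 within 15 steps

Answer: -1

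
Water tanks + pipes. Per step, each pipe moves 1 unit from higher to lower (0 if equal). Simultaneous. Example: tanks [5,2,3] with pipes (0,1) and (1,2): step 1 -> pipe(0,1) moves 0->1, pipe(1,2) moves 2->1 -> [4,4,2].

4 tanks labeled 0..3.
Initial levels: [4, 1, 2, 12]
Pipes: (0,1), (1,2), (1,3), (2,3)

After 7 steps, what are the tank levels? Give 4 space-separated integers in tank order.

Step 1: flows [0->1,2->1,3->1,3->2] -> levels [3 4 2 10]
Step 2: flows [1->0,1->2,3->1,3->2] -> levels [4 3 4 8]
Step 3: flows [0->1,2->1,3->1,3->2] -> levels [3 6 4 6]
Step 4: flows [1->0,1->2,1=3,3->2] -> levels [4 4 6 5]
Step 5: flows [0=1,2->1,3->1,2->3] -> levels [4 6 4 5]
Step 6: flows [1->0,1->2,1->3,3->2] -> levels [5 3 6 5]
Step 7: flows [0->1,2->1,3->1,2->3] -> levels [4 6 4 5]

Answer: 4 6 4 5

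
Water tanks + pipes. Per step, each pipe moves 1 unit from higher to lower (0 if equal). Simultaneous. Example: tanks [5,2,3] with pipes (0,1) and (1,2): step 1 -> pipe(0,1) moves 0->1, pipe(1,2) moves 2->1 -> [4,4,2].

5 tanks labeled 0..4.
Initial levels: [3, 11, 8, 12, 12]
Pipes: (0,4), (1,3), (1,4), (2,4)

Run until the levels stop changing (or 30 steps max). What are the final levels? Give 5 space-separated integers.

Step 1: flows [4->0,3->1,4->1,4->2] -> levels [4 13 9 11 9]
Step 2: flows [4->0,1->3,1->4,2=4] -> levels [5 11 9 12 9]
Step 3: flows [4->0,3->1,1->4,2=4] -> levels [6 11 9 11 9]
Step 4: flows [4->0,1=3,1->4,2=4] -> levels [7 10 9 11 9]
Step 5: flows [4->0,3->1,1->4,2=4] -> levels [8 10 9 10 9]
Step 6: flows [4->0,1=3,1->4,2=4] -> levels [9 9 9 10 9]
Step 7: flows [0=4,3->1,1=4,2=4] -> levels [9 10 9 9 9]
Step 8: flows [0=4,1->3,1->4,2=4] -> levels [9 8 9 10 10]
Step 9: flows [4->0,3->1,4->1,4->2] -> levels [10 10 10 9 7]
Step 10: flows [0->4,1->3,1->4,2->4] -> levels [9 8 9 10 10]
  -> period-2 cycle: step 10 state = step 8 state; never stabilizes
  -> state at step 30: (30-8) mod 2 = 0, same as step 8 -> [9 8 9 10 10]

Answer: 9 8 9 10 10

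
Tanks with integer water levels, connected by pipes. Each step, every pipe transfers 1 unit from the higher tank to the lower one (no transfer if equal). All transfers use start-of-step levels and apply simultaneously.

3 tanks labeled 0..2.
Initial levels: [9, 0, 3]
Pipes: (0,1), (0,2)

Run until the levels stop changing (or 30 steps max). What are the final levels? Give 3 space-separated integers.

Step 1: flows [0->1,0->2] -> levels [7 1 4]
Step 2: flows [0->1,0->2] -> levels [5 2 5]
Step 3: flows [0->1,0=2] -> levels [4 3 5]
Step 4: flows [0->1,2->0] -> levels [4 4 4]
Step 5: flows [0=1,0=2] -> levels [4 4 4]
  -> stable (no change)

Answer: 4 4 4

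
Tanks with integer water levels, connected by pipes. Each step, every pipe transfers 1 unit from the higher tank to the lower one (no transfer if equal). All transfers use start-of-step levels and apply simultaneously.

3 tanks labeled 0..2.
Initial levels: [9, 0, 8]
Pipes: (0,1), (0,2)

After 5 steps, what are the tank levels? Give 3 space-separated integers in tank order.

Step 1: flows [0->1,0->2] -> levels [7 1 9]
Step 2: flows [0->1,2->0] -> levels [7 2 8]
Step 3: flows [0->1,2->0] -> levels [7 3 7]
Step 4: flows [0->1,0=2] -> levels [6 4 7]
Step 5: flows [0->1,2->0] -> levels [6 5 6]

Answer: 6 5 6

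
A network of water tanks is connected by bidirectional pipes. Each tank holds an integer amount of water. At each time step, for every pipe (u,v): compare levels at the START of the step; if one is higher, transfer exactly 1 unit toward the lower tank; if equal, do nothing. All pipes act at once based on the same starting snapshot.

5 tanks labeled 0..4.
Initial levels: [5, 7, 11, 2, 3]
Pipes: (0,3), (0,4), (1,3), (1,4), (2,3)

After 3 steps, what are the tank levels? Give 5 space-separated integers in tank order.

Step 1: flows [0->3,0->4,1->3,1->4,2->3] -> levels [3 5 10 5 5]
Step 2: flows [3->0,4->0,1=3,1=4,2->3] -> levels [5 5 9 5 4]
Step 3: flows [0=3,0->4,1=3,1->4,2->3] -> levels [4 4 8 6 6]

Answer: 4 4 8 6 6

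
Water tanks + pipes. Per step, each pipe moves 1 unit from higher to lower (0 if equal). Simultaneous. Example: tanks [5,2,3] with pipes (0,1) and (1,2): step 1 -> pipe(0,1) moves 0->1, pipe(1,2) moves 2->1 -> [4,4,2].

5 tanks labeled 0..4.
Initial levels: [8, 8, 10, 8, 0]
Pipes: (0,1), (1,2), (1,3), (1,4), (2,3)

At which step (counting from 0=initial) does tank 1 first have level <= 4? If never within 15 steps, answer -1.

Answer: 7

Derivation:
Step 1: flows [0=1,2->1,1=3,1->4,2->3] -> levels [8 8 8 9 1]
Step 2: flows [0=1,1=2,3->1,1->4,3->2] -> levels [8 8 9 7 2]
Step 3: flows [0=1,2->1,1->3,1->4,2->3] -> levels [8 7 7 9 3]
Step 4: flows [0->1,1=2,3->1,1->4,3->2] -> levels [7 8 8 7 4]
Step 5: flows [1->0,1=2,1->3,1->4,2->3] -> levels [8 5 7 9 5]
Step 6: flows [0->1,2->1,3->1,1=4,3->2] -> levels [7 8 7 7 5]
Step 7: flows [1->0,1->2,1->3,1->4,2=3] -> levels [8 4 8 8 6]
Tank 1 first reaches <=4 at step 7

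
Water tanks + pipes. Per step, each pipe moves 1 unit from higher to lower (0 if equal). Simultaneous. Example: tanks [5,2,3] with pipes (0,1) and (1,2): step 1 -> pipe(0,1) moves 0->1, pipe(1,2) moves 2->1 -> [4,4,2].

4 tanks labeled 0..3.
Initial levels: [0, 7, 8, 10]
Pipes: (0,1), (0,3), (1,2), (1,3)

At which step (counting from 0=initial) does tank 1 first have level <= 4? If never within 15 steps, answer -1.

Answer: -1

Derivation:
Step 1: flows [1->0,3->0,2->1,3->1] -> levels [2 8 7 8]
Step 2: flows [1->0,3->0,1->2,1=3] -> levels [4 6 8 7]
Step 3: flows [1->0,3->0,2->1,3->1] -> levels [6 7 7 5]
Step 4: flows [1->0,0->3,1=2,1->3] -> levels [6 5 7 7]
Step 5: flows [0->1,3->0,2->1,3->1] -> levels [6 8 6 5]
Step 6: flows [1->0,0->3,1->2,1->3] -> levels [6 5 7 7]
  -> period-2 cycle (repeats step 4); tank 1 never drops to <=4
Tank 1 never reaches <=4 within 15 steps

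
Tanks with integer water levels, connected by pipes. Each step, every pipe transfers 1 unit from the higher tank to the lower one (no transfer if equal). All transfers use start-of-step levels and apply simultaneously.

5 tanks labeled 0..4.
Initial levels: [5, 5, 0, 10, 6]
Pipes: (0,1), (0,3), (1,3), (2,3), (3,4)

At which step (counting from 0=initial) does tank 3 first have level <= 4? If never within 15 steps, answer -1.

Step 1: flows [0=1,3->0,3->1,3->2,3->4] -> levels [6 6 1 6 7]
Step 2: flows [0=1,0=3,1=3,3->2,4->3] -> levels [6 6 2 6 6]
Step 3: flows [0=1,0=3,1=3,3->2,3=4] -> levels [6 6 3 5 6]
Step 4: flows [0=1,0->3,1->3,3->2,4->3] -> levels [5 5 4 7 5]
Step 5: flows [0=1,3->0,3->1,3->2,3->4] -> levels [6 6 5 3 6]
Tank 3 first reaches <=4 at step 5

Answer: 5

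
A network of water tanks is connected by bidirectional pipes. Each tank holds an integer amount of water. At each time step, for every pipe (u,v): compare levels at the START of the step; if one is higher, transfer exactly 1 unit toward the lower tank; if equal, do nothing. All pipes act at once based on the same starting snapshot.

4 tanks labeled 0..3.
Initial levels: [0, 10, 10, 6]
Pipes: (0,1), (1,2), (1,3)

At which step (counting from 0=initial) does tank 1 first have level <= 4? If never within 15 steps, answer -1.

Answer: -1

Derivation:
Step 1: flows [1->0,1=2,1->3] -> levels [1 8 10 7]
Step 2: flows [1->0,2->1,1->3] -> levels [2 7 9 8]
Step 3: flows [1->0,2->1,3->1] -> levels [3 8 8 7]
Step 4: flows [1->0,1=2,1->3] -> levels [4 6 8 8]
Step 5: flows [1->0,2->1,3->1] -> levels [5 7 7 7]
Step 6: flows [1->0,1=2,1=3] -> levels [6 6 7 7]
Step 7: flows [0=1,2->1,3->1] -> levels [6 8 6 6]
Step 8: flows [1->0,1->2,1->3] -> levels [7 5 7 7]
Step 9: flows [0->1,2->1,3->1] -> levels [6 8 6 6]
  -> period-2 cycle (repeats step 7); tank 1 never drops to <=4
Tank 1 never reaches <=4 within 15 steps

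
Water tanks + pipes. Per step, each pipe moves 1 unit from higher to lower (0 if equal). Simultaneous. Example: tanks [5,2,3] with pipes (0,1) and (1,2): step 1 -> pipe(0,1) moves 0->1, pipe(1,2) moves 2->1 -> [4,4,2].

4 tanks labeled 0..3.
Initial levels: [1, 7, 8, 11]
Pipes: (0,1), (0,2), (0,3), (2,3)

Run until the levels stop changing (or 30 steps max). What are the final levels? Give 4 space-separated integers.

Step 1: flows [1->0,2->0,3->0,3->2] -> levels [4 6 8 9]
Step 2: flows [1->0,2->0,3->0,3->2] -> levels [7 5 8 7]
Step 3: flows [0->1,2->0,0=3,2->3] -> levels [7 6 6 8]
Step 4: flows [0->1,0->2,3->0,3->2] -> levels [6 7 8 6]
Step 5: flows [1->0,2->0,0=3,2->3] -> levels [8 6 6 7]
Step 6: flows [0->1,0->2,0->3,3->2] -> levels [5 7 8 7]
Step 7: flows [1->0,2->0,3->0,2->3] -> levels [8 6 6 7]
  -> period-2 cycle: step 7 state = step 5 state; never stabilizes
  -> state at step 30: (30-5) mod 2 = 1, same as step 6 -> [5 7 8 7]

Answer: 5 7 8 7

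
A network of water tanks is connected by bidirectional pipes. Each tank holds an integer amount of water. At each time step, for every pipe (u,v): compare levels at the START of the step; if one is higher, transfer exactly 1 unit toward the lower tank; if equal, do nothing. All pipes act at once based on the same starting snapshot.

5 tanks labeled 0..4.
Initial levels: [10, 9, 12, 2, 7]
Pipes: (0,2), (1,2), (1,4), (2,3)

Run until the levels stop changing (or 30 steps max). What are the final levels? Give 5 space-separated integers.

Step 1: flows [2->0,2->1,1->4,2->3] -> levels [11 9 9 3 8]
Step 2: flows [0->2,1=2,1->4,2->3] -> levels [10 8 9 4 9]
Step 3: flows [0->2,2->1,4->1,2->3] -> levels [9 10 8 5 8]
Step 4: flows [0->2,1->2,1->4,2->3] -> levels [8 8 9 6 9]
Step 5: flows [2->0,2->1,4->1,2->3] -> levels [9 10 6 7 8]
Step 6: flows [0->2,1->2,1->4,3->2] -> levels [8 8 9 6 9]
  -> period-2 cycle: step 6 state = step 4 state; never stabilizes
  -> state at step 30: (30-4) mod 2 = 0, same as step 4 -> [8 8 9 6 9]

Answer: 8 8 9 6 9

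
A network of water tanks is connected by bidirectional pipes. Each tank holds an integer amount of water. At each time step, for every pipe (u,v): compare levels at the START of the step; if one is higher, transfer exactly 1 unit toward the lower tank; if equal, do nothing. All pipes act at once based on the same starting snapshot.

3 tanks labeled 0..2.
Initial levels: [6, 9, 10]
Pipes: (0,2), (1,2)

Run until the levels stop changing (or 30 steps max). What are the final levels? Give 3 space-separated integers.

Answer: 9 9 7

Derivation:
Step 1: flows [2->0,2->1] -> levels [7 10 8]
Step 2: flows [2->0,1->2] -> levels [8 9 8]
Step 3: flows [0=2,1->2] -> levels [8 8 9]
Step 4: flows [2->0,2->1] -> levels [9 9 7]
Step 5: flows [0->2,1->2] -> levels [8 8 9]
  -> period-2 cycle: step 5 state = step 3 state; never stabilizes
  -> state at step 30: (30-3) mod 2 = 1, same as step 4 -> [9 9 7]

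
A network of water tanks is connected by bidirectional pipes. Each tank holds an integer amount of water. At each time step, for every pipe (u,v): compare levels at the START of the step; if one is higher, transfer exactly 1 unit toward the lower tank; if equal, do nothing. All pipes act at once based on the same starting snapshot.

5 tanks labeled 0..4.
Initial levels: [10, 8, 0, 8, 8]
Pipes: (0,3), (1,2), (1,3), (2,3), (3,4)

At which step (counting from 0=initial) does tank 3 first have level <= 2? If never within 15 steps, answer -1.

Answer: -1

Derivation:
Step 1: flows [0->3,1->2,1=3,3->2,3=4] -> levels [9 7 2 8 8]
Step 2: flows [0->3,1->2,3->1,3->2,3=4] -> levels [8 7 4 7 8]
Step 3: flows [0->3,1->2,1=3,3->2,4->3] -> levels [7 6 6 8 7]
Step 4: flows [3->0,1=2,3->1,3->2,3->4] -> levels [8 7 7 4 8]
Step 5: flows [0->3,1=2,1->3,2->3,4->3] -> levels [7 6 6 8 7]
  -> period-2 cycle (repeats step 3); tank 3 never drops to <=2
Tank 3 never reaches <=2 within 15 steps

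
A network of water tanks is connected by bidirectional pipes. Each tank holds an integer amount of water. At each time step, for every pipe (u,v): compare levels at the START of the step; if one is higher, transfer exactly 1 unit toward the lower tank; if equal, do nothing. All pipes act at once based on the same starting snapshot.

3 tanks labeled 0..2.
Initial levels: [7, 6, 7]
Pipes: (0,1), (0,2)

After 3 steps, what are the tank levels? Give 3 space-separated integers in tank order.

Answer: 6 7 7

Derivation:
Step 1: flows [0->1,0=2] -> levels [6 7 7]
Step 2: flows [1->0,2->0] -> levels [8 6 6]
Step 3: flows [0->1,0->2] -> levels [6 7 7]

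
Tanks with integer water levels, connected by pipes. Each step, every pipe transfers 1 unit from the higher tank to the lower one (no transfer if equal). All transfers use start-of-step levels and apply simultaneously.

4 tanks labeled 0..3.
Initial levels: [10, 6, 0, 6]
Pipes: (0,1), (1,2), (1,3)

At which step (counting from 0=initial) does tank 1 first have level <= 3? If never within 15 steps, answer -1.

Step 1: flows [0->1,1->2,1=3] -> levels [9 6 1 6]
Step 2: flows [0->1,1->2,1=3] -> levels [8 6 2 6]
Step 3: flows [0->1,1->2,1=3] -> levels [7 6 3 6]
Step 4: flows [0->1,1->2,1=3] -> levels [6 6 4 6]
Step 5: flows [0=1,1->2,1=3] -> levels [6 5 5 6]
Step 6: flows [0->1,1=2,3->1] -> levels [5 7 5 5]
Step 7: flows [1->0,1->2,1->3] -> levels [6 4 6 6]
Step 8: flows [0->1,2->1,3->1] -> levels [5 7 5 5]
  -> period-2 cycle (repeats step 6); tank 1 never drops to <=3
Tank 1 never reaches <=3 within 15 steps

Answer: -1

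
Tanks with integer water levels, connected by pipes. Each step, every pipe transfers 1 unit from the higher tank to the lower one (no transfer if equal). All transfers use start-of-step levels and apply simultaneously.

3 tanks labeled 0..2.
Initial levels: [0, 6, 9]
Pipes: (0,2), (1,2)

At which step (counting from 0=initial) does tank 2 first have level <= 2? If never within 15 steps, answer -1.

Step 1: flows [2->0,2->1] -> levels [1 7 7]
Step 2: flows [2->0,1=2] -> levels [2 7 6]
Step 3: flows [2->0,1->2] -> levels [3 6 6]
Step 4: flows [2->0,1=2] -> levels [4 6 5]
Step 5: flows [2->0,1->2] -> levels [5 5 5]
Step 6: flows [0=2,1=2] -> levels [5 5 5]
  -> stable; tank 2 stays at 5 > 2
Tank 2 never reaches <=2 within 15 steps

Answer: -1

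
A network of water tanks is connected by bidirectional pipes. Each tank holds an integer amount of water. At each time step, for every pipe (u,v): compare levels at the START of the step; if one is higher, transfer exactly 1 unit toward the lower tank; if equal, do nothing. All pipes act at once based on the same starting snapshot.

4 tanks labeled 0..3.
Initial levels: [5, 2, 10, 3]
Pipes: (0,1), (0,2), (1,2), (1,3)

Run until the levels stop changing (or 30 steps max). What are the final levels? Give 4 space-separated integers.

Answer: 6 3 6 5

Derivation:
Step 1: flows [0->1,2->0,2->1,3->1] -> levels [5 5 8 2]
Step 2: flows [0=1,2->0,2->1,1->3] -> levels [6 5 6 3]
Step 3: flows [0->1,0=2,2->1,1->3] -> levels [5 6 5 4]
Step 4: flows [1->0,0=2,1->2,1->3] -> levels [6 3 6 5]
Step 5: flows [0->1,0=2,2->1,3->1] -> levels [5 6 5 4]
  -> period-2 cycle: step 5 state = step 3 state; never stabilizes
  -> state at step 30: (30-3) mod 2 = 1, same as step 4 -> [6 3 6 5]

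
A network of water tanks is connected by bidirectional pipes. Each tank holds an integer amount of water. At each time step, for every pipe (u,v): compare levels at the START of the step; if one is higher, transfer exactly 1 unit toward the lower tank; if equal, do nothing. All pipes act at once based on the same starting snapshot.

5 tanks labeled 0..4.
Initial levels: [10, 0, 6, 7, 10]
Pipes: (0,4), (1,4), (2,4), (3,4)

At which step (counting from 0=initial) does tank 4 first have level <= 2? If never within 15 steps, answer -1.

Answer: -1

Derivation:
Step 1: flows [0=4,4->1,4->2,4->3] -> levels [10 1 7 8 7]
Step 2: flows [0->4,4->1,2=4,3->4] -> levels [9 2 7 7 8]
Step 3: flows [0->4,4->1,4->2,4->3] -> levels [8 3 8 8 6]
Step 4: flows [0->4,4->1,2->4,3->4] -> levels [7 4 7 7 8]
Step 5: flows [4->0,4->1,4->2,4->3] -> levels [8 5 8 8 4]
Step 6: flows [0->4,1->4,2->4,3->4] -> levels [7 4 7 7 8]
  -> period-2 cycle (repeats step 4); tank 4 never drops to <=2
Tank 4 never reaches <=2 within 15 steps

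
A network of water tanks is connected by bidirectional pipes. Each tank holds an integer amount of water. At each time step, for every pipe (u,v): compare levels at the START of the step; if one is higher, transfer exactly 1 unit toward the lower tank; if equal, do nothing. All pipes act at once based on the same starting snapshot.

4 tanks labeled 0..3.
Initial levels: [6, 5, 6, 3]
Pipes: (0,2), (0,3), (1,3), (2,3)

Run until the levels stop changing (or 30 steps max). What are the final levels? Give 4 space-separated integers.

Step 1: flows [0=2,0->3,1->3,2->3] -> levels [5 4 5 6]
Step 2: flows [0=2,3->0,3->1,3->2] -> levels [6 5 6 3]
  -> period-2 cycle: step 2 state = step 0 state; never stabilizes
  -> state at step 30: (30-0) mod 2 = 0, same as step 0 -> [6 5 6 3]

Answer: 6 5 6 3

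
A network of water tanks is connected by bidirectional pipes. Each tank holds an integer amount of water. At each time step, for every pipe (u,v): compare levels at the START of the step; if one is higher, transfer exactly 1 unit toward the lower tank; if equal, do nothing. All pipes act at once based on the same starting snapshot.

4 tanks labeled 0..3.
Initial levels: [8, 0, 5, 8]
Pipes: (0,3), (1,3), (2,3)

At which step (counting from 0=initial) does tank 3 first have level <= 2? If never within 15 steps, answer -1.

Answer: -1

Derivation:
Step 1: flows [0=3,3->1,3->2] -> levels [8 1 6 6]
Step 2: flows [0->3,3->1,2=3] -> levels [7 2 6 6]
Step 3: flows [0->3,3->1,2=3] -> levels [6 3 6 6]
Step 4: flows [0=3,3->1,2=3] -> levels [6 4 6 5]
Step 5: flows [0->3,3->1,2->3] -> levels [5 5 5 6]
Step 6: flows [3->0,3->1,3->2] -> levels [6 6 6 3]
Step 7: flows [0->3,1->3,2->3] -> levels [5 5 5 6]
  -> period-2 cycle (repeats step 5); tank 3 never drops to <=2
Tank 3 never reaches <=2 within 15 steps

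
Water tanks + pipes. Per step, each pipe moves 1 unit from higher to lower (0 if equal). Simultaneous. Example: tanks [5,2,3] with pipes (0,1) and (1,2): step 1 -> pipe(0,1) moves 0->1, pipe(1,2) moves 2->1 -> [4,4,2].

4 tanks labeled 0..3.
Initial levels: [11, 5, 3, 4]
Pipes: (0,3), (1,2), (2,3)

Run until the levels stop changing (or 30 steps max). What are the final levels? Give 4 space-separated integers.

Answer: 5 6 5 7

Derivation:
Step 1: flows [0->3,1->2,3->2] -> levels [10 4 5 4]
Step 2: flows [0->3,2->1,2->3] -> levels [9 5 3 6]
Step 3: flows [0->3,1->2,3->2] -> levels [8 4 5 6]
Step 4: flows [0->3,2->1,3->2] -> levels [7 5 5 6]
Step 5: flows [0->3,1=2,3->2] -> levels [6 5 6 6]
Step 6: flows [0=3,2->1,2=3] -> levels [6 6 5 6]
Step 7: flows [0=3,1->2,3->2] -> levels [6 5 7 5]
Step 8: flows [0->3,2->1,2->3] -> levels [5 6 5 7]
Step 9: flows [3->0,1->2,3->2] -> levels [6 5 7 5]
  -> period-2 cycle: step 9 state = step 7 state; never stabilizes
  -> state at step 30: (30-7) mod 2 = 1, same as step 8 -> [5 6 5 7]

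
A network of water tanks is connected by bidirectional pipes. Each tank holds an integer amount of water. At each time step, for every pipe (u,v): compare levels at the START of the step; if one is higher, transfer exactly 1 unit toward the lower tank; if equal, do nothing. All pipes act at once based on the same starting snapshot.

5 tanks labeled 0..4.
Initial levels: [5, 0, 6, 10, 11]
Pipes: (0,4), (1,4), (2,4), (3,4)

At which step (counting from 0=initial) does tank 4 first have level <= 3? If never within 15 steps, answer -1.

Step 1: flows [4->0,4->1,4->2,4->3] -> levels [6 1 7 11 7]
Step 2: flows [4->0,4->1,2=4,3->4] -> levels [7 2 7 10 6]
Step 3: flows [0->4,4->1,2->4,3->4] -> levels [6 3 6 9 8]
Step 4: flows [4->0,4->1,4->2,3->4] -> levels [7 4 7 8 6]
Step 5: flows [0->4,4->1,2->4,3->4] -> levels [6 5 6 7 8]
Step 6: flows [4->0,4->1,4->2,4->3] -> levels [7 6 7 8 4]
Step 7: flows [0->4,1->4,2->4,3->4] -> levels [6 5 6 7 8]
  -> period-2 cycle (repeats step 5); tank 4 never drops to <=3
Tank 4 never reaches <=3 within 15 steps

Answer: -1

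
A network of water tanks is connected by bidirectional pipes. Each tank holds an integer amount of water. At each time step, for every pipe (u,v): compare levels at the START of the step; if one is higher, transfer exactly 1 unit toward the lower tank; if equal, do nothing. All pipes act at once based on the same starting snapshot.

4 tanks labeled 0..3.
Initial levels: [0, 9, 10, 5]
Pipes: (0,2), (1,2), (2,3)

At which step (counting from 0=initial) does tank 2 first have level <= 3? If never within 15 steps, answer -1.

Step 1: flows [2->0,2->1,2->3] -> levels [1 10 7 6]
Step 2: flows [2->0,1->2,2->3] -> levels [2 9 6 7]
Step 3: flows [2->0,1->2,3->2] -> levels [3 8 7 6]
Step 4: flows [2->0,1->2,2->3] -> levels [4 7 6 7]
Step 5: flows [2->0,1->2,3->2] -> levels [5 6 7 6]
Step 6: flows [2->0,2->1,2->3] -> levels [6 7 4 7]
Step 7: flows [0->2,1->2,3->2] -> levels [5 6 7 6]
  -> period-2 cycle (repeats step 5); tank 2 never drops to <=3
Tank 2 never reaches <=3 within 15 steps

Answer: -1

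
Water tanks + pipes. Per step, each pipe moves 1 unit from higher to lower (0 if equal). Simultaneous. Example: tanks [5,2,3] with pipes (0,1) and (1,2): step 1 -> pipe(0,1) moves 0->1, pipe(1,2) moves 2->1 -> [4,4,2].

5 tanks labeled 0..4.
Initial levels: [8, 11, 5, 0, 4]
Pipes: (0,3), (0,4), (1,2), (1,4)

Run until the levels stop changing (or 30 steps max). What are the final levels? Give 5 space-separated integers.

Answer: 4 5 7 6 6

Derivation:
Step 1: flows [0->3,0->4,1->2,1->4] -> levels [6 9 6 1 6]
Step 2: flows [0->3,0=4,1->2,1->4] -> levels [5 7 7 2 7]
Step 3: flows [0->3,4->0,1=2,1=4] -> levels [5 7 7 3 6]
Step 4: flows [0->3,4->0,1=2,1->4] -> levels [5 6 7 4 6]
Step 5: flows [0->3,4->0,2->1,1=4] -> levels [5 7 6 5 5]
Step 6: flows [0=3,0=4,1->2,1->4] -> levels [5 5 7 5 6]
Step 7: flows [0=3,4->0,2->1,4->1] -> levels [6 7 6 5 4]
Step 8: flows [0->3,0->4,1->2,1->4] -> levels [4 5 7 6 6]
Step 9: flows [3->0,4->0,2->1,4->1] -> levels [6 7 6 5 4]
  -> period-2 cycle: step 9 state = step 7 state; never stabilizes
  -> state at step 30: (30-7) mod 2 = 1, same as step 8 -> [4 5 7 6 6]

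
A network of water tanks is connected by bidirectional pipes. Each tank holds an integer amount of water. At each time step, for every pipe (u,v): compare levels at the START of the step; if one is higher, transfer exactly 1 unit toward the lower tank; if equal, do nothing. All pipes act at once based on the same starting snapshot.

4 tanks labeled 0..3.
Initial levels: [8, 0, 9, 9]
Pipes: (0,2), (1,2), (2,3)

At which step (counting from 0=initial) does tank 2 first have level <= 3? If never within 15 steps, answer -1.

Step 1: flows [2->0,2->1,2=3] -> levels [9 1 7 9]
Step 2: flows [0->2,2->1,3->2] -> levels [8 2 8 8]
Step 3: flows [0=2,2->1,2=3] -> levels [8 3 7 8]
Step 4: flows [0->2,2->1,3->2] -> levels [7 4 8 7]
Step 5: flows [2->0,2->1,2->3] -> levels [8 5 5 8]
Step 6: flows [0->2,1=2,3->2] -> levels [7 5 7 7]
Step 7: flows [0=2,2->1,2=3] -> levels [7 6 6 7]
Step 8: flows [0->2,1=2,3->2] -> levels [6 6 8 6]
Step 9: flows [2->0,2->1,2->3] -> levels [7 7 5 7]
Step 10: flows [0->2,1->2,3->2] -> levels [6 6 8 6]
  -> period-2 cycle (repeats step 8); tank 2 never drops to <=3
Tank 2 never reaches <=3 within 15 steps

Answer: -1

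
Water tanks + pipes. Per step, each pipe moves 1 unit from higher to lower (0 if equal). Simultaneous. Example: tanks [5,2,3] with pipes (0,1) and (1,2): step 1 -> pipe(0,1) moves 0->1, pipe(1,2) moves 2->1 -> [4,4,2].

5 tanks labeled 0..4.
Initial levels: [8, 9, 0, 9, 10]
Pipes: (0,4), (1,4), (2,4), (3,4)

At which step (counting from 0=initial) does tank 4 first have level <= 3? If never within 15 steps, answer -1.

Answer: -1

Derivation:
Step 1: flows [4->0,4->1,4->2,4->3] -> levels [9 10 1 10 6]
Step 2: flows [0->4,1->4,4->2,3->4] -> levels [8 9 2 9 8]
Step 3: flows [0=4,1->4,4->2,3->4] -> levels [8 8 3 8 9]
Step 4: flows [4->0,4->1,4->2,4->3] -> levels [9 9 4 9 5]
Step 5: flows [0->4,1->4,4->2,3->4] -> levels [8 8 5 8 7]
Step 6: flows [0->4,1->4,4->2,3->4] -> levels [7 7 6 7 9]
Step 7: flows [4->0,4->1,4->2,4->3] -> levels [8 8 7 8 5]
Step 8: flows [0->4,1->4,2->4,3->4] -> levels [7 7 6 7 9]
  -> period-2 cycle (repeats step 6); tank 4 never drops to <=3
Tank 4 never reaches <=3 within 15 steps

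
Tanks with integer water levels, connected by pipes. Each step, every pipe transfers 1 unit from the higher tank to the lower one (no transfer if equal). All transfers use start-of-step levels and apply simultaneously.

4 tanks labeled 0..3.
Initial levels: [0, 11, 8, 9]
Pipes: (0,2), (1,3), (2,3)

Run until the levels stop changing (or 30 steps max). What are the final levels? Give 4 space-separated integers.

Step 1: flows [2->0,1->3,3->2] -> levels [1 10 8 9]
Step 2: flows [2->0,1->3,3->2] -> levels [2 9 8 9]
Step 3: flows [2->0,1=3,3->2] -> levels [3 9 8 8]
Step 4: flows [2->0,1->3,2=3] -> levels [4 8 7 9]
Step 5: flows [2->0,3->1,3->2] -> levels [5 9 7 7]
Step 6: flows [2->0,1->3,2=3] -> levels [6 8 6 8]
Step 7: flows [0=2,1=3,3->2] -> levels [6 8 7 7]
Step 8: flows [2->0,1->3,2=3] -> levels [7 7 6 8]
Step 9: flows [0->2,3->1,3->2] -> levels [6 8 8 6]
Step 10: flows [2->0,1->3,2->3] -> levels [7 7 6 8]
  -> period-2 cycle: step 10 state = step 8 state; never stabilizes
  -> state at step 30: (30-8) mod 2 = 0, same as step 8 -> [7 7 6 8]

Answer: 7 7 6 8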